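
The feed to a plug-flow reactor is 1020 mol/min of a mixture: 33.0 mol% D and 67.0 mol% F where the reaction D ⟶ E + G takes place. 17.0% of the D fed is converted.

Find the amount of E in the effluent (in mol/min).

57.2 mol/min

D reacted = 0.17 × 336.6 = 57.22 mol/min; ν_D = −1, so ξ = 57.22/1 = 57.22 mol/min.
Outlet amounts (n = n₀ + ν ξ):
  D: 336.6 − 1(57.22) = 279.4
  E: 0 + 1(57.22) = 57.22
  G: 0 + 1(57.22) = 57.22
  F: 683.4 (inert)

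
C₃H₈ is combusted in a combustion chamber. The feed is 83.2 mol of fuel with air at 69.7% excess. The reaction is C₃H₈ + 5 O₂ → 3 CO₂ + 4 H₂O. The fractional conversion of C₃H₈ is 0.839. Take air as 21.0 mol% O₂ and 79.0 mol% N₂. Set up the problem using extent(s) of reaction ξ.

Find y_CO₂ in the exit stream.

0.0596

Stoichiometric O₂ = 5 × 83.2 = 416 mol; O₂ fed = 416 × 1.697 = 706 mol.
N₂ fed = 706 × 79/21 = 2656 mol.
Fuel reacted = 0.839 × 83.2 → ξ = 69.8 mol.
Outlet (n = n₀ + ν ξ):
  C₃H₈: 83.2 − 1(69.8) = 13.4
  O₂: 706 − 5(69.8) = 356.9
  N₂: 2656 (inert)
  CO₂: 0 + 3(69.8) = 209.4
  H₂O: 0 + 4(69.8) = 279.2
Total out = 3515 mol; y_CO₂ = 209.4 / 3515 = 0.05958.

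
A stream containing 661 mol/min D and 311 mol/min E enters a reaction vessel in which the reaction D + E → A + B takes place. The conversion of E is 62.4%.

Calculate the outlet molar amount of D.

E reacted = 0.624 × 311 = 194.1 mol/min; ν_E = −1, so ξ = 194.1/1 = 194.1 mol/min.
Outlet amounts (n = n₀ + ν ξ):
  D: 661 − 1(194.1) = 466.9
  E: 311 − 1(194.1) = 116.9
  A: 0 + 1(194.1) = 194.1
  B: 0 + 1(194.1) = 194.1

467 mol/min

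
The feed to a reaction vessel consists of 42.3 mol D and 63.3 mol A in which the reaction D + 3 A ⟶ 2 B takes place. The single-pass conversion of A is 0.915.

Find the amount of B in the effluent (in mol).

38.6 mol

A reacted = 0.915 × 63.3 = 57.92 mol; ν_A = −3, so ξ = 57.92/3 = 19.31 mol.
Outlet amounts (n = n₀ + ν ξ):
  D: 42.3 − 1(19.31) = 22.99
  A: 63.3 − 3(19.31) = 5.38
  B: 0 + 2(19.31) = 38.61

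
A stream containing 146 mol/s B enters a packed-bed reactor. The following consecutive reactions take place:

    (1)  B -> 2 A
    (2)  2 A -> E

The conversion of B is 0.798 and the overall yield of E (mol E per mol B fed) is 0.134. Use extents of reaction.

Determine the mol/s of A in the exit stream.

194 mol/s

Conversion of B: B consumed = 1ξ₁ = 0.798 × 146 → ξ₁ = 116.5 mol/s.
Yield of E: 1ξ₂ / 146 = 0.134 → ξ₂ = 19.56 mol/s.
Outlet amounts (n = n₀ + Σ ν·ξ):
  B: 146 − 1(116.5) = 29.49
  A: 0 + 2(116.5) − 2(19.56) = 193.9
  E: 0 + 1(19.56) = 19.56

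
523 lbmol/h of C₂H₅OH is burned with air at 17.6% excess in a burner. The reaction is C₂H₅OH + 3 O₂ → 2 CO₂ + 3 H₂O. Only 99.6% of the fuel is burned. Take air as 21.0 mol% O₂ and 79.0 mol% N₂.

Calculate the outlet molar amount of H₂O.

1560 lbmol/h

Stoichiometric O₂ = 3 × 523 = 1569 lbmol/h; O₂ fed = 1569 × 1.176 = 1845 lbmol/h.
N₂ fed = 1845 × 79/21 = 6941 lbmol/h.
Fuel reacted = 0.996 × 523 → ξ = 520.9 lbmol/h.
Outlet (n = n₀ + ν ξ):
  C₂H₅OH: 523 − 1(520.9) = 2.092
  O₂: 1845 − 3(520.9) = 282.4
  N₂: 6941 (inert)
  CO₂: 0 + 2(520.9) = 1042
  H₂O: 0 + 3(520.9) = 1563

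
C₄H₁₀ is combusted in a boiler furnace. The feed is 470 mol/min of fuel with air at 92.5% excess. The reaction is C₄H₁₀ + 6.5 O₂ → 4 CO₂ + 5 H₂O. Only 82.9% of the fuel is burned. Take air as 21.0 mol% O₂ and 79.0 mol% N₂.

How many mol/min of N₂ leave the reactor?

Stoichiometric O₂ = 6.5 × 470 = 3055 mol/min; O₂ fed = 3055 × 1.925 = 5881 mol/min.
N₂ fed = 5881 × 79/21 = 22120 mol/min.
Fuel reacted = 0.829 × 470 → ξ = 389.6 mol/min.
Outlet (n = n₀ + ν ξ):
  C₄H₁₀: 470 − 1(389.6) = 80.37
  O₂: 5881 − 6.5(389.6) = 3348
  N₂: 22120 (inert)
  CO₂: 0 + 4(389.6) = 1559
  H₂O: 0 + 5(389.6) = 1948

22100 mol/min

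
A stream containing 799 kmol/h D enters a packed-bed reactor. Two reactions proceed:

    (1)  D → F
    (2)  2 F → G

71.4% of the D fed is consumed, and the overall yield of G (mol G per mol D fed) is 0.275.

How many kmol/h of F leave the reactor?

Conversion of D: D consumed = 1ξ₁ = 0.714 × 799 → ξ₁ = 570.5 kmol/h.
Yield of G: 1ξ₂ / 799 = 0.275 → ξ₂ = 219.7 kmol/h.
Outlet amounts (n = n₀ + Σ ν·ξ):
  D: 799 − 1(570.5) = 228.5
  F: 0 + 1(570.5) − 2(219.7) = 131
  G: 0 + 1(219.7) = 219.7

131 kmol/h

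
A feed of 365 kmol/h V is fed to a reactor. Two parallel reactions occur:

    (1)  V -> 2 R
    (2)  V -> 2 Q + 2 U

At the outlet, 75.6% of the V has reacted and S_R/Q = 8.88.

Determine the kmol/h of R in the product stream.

496 kmol/h

Conversion of V: V consumed = 0.756 × 365 = 275.9 kmol/h = 1ξ₁ + 1ξ₂.
Selectivity: 2ξ₁ / (2ξ₂) = 8.88 → ξ₁ = 8.88 ξ₂.
Substitute: (1·8.88 + 1) ξ₂ = 275.9 → ξ₂ = 27.93 kmol/h, ξ₁ = 248 kmol/h.
Outlet amounts (n = n₀ + Σ ν·ξ):
  V: 365 − 1(248) − 1(27.93) = 89.06
  R: 0 + 2(248) = 496
  Q: 0 + 2(27.93) = 55.86
  U: 0 + 2(27.93) = 55.86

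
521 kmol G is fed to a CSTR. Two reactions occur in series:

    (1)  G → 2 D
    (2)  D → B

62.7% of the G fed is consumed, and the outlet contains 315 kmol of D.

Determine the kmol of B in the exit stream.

338 kmol

Conversion of G: G consumed = 1ξ₁ = 0.627 × 521 → ξ₁ = 326.7 kmol.
D balance: n_D = 0 + 2ξ₁ − 1ξ₂ = 315 → ξ₂ = (2·326.7 − 315)/1 = 338.3 kmol.
Outlet amounts (n = n₀ + Σ ν·ξ):
  G: 521 − 1(326.7) = 194.3
  D: 0 + 2(326.7) − 1(338.3) = 315
  B: 0 + 1(338.3) = 338.3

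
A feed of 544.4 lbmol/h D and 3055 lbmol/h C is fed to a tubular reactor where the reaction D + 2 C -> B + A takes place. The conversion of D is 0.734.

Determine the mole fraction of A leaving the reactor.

0.125

D reacted = 0.734 × 544.4 = 399.6 lbmol/h; ν_D = −1, so ξ = 399.6/1 = 399.6 lbmol/h.
Outlet amounts (n = n₀ + ν ξ):
  D: 544.4 − 1(399.6) = 144.8
  C: 3055 − 2(399.6) = 2256
  B: 0 + 1(399.6) = 399.6
  A: 0 + 1(399.6) = 399.6
Total out = 3200 lbmol/h; y_A = 399.6 / 3200 = 0.1249.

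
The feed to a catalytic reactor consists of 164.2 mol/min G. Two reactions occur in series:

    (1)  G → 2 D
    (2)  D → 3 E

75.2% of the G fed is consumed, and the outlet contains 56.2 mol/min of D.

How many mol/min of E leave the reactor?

Conversion of G: G consumed = 1ξ₁ = 0.752 × 164.2 → ξ₁ = 123.5 mol/min.
D balance: n_D = 0 + 2ξ₁ − 1ξ₂ = 56.2 → ξ₂ = (2·123.5 − 56.2)/1 = 190.8 mol/min.
Outlet amounts (n = n₀ + Σ ν·ξ):
  G: 164.2 − 1(123.5) = 40.72
  D: 0 + 2(123.5) − 1(190.8) = 56.2
  E: 0 + 3(190.8) = 572.3

572 mol/min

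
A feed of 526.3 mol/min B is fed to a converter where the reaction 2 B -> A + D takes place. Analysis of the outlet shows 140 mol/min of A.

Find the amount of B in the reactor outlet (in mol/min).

For A: n = n₀ + 1ξ → 140 = 0 + 1ξ, giving ξ = 140 mol/min.
Outlet amounts (n = n₀ + ν ξ):
  B: 526.3 − 2(140) = 246.3
  A: 0 + 1(140) = 140
  D: 0 + 1(140) = 140

246 mol/min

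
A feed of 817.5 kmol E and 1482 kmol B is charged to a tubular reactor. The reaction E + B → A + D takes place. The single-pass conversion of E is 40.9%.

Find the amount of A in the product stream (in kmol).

E reacted = 0.409 × 817.5 = 334.4 kmol; ν_E = −1, so ξ = 334.4/1 = 334.4 kmol.
Outlet amounts (n = n₀ + ν ξ):
  E: 817.5 − 1(334.4) = 483.1
  B: 1482 − 1(334.4) = 1148
  A: 0 + 1(334.4) = 334.4
  D: 0 + 1(334.4) = 334.4

334 kmol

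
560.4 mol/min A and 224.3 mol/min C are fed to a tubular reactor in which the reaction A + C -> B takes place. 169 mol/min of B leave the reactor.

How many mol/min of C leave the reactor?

55.3 mol/min

For B: n = n₀ + 1ξ → 169 = 0 + 1ξ, giving ξ = 169 mol/min.
Outlet amounts (n = n₀ + ν ξ):
  A: 560.4 − 1(169) = 391.4
  C: 224.3 − 1(169) = 55.3
  B: 0 + 1(169) = 169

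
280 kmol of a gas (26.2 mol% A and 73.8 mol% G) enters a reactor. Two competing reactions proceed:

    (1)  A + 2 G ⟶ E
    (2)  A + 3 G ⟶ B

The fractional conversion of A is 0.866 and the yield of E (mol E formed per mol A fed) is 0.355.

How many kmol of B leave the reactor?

37.5 kmol

Yield of E: 1ξ₁ / 73.36 = 0.355 → ξ₁ = 26.04 kmol.
Conversion of A: 1ξ₁ + 1ξ₂ = 0.866 × 73.36 = 63.53 → ξ₂ = 37.49 kmol.
Outlet amounts (n = n₀ + Σ ν·ξ):
  A: 73.36 − 1(26.04) − 1(37.49) = 9.83
  G: 206.6 − 2(26.04) − 3(37.49) = 42.09
  E: 0 + 1(26.04) = 26.04
  B: 0 + 1(37.49) = 37.49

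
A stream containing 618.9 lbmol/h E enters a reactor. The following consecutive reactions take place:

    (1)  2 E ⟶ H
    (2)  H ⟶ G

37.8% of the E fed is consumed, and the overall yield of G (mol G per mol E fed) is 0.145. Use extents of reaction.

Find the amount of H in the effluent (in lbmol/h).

Conversion of E: E consumed = 2ξ₁ = 0.378 × 618.9 → ξ₁ = 117 lbmol/h.
Yield of G: 1ξ₂ / 618.9 = 0.145 → ξ₂ = 89.74 lbmol/h.
Outlet amounts (n = n₀ + Σ ν·ξ):
  E: 618.9 − 2(117) = 385
  H: 0 + 1(117) − 1(89.74) = 27.23
  G: 0 + 1(89.74) = 89.74

27.2 lbmol/h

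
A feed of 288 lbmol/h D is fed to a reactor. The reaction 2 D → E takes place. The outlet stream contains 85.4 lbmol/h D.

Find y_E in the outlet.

0.543

For D: n = n₀ − 2ξ → 85.4 = 288 − 2ξ, giving ξ = 101.3 lbmol/h.
Outlet amounts (n = n₀ + ν ξ):
  D: 288 − 2(101.3) = 85.4
  E: 0 + 1(101.3) = 101.3
Total out = 186.7 lbmol/h; y_E = 101.3 / 186.7 = 0.5426.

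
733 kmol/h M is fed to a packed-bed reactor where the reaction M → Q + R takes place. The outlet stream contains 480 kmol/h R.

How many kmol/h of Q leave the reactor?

480 kmol/h

For R: n = n₀ + 1ξ → 480 = 0 + 1ξ, giving ξ = 480 kmol/h.
Outlet amounts (n = n₀ + ν ξ):
  M: 733 − 1(480) = 253
  Q: 0 + 1(480) = 480
  R: 0 + 1(480) = 480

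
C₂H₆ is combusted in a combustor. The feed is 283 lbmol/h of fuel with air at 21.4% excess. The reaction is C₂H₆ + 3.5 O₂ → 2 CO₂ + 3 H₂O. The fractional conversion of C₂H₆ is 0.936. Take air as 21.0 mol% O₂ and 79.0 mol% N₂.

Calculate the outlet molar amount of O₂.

Stoichiometric O₂ = 3.5 × 283 = 990.5 lbmol/h; O₂ fed = 990.5 × 1.214 = 1202 lbmol/h.
N₂ fed = 1202 × 79/21 = 4524 lbmol/h.
Fuel reacted = 0.936 × 283 → ξ = 264.9 lbmol/h.
Outlet (n = n₀ + ν ξ):
  C₂H₆: 283 − 1(264.9) = 18.11
  O₂: 1202 − 3.5(264.9) = 275.4
  N₂: 4524 (inert)
  CO₂: 0 + 2(264.9) = 529.8
  H₂O: 0 + 3(264.9) = 794.7

275 lbmol/h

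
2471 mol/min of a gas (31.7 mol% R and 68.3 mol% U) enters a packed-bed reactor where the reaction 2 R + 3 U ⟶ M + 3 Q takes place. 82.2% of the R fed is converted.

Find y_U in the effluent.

R reacted = 0.822 × 783.3 = 643.9 mol/min; ν_R = −2, so ξ = 643.9/2 = 321.9 mol/min.
Outlet amounts (n = n₀ + ν ξ):
  R: 783.3 − 2(321.9) = 139.4
  U: 1688 − 3(321.9) = 721.9
  M: 0 + 1(321.9) = 321.9
  Q: 0 + 3(321.9) = 965.8
Total out = 2149 mol/min; y_U = 721.9 / 2149 = 0.3359.

0.336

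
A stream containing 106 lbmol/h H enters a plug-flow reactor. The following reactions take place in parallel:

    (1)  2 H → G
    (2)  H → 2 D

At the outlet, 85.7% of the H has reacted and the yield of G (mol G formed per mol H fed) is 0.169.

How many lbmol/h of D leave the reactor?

110 lbmol/h

Yield of G: 1ξ₁ / 106 = 0.169 → ξ₁ = 17.91 lbmol/h.
Conversion of H: 2ξ₁ + 1ξ₂ = 0.857 × 106 = 90.84 → ξ₂ = 55.01 lbmol/h.
Outlet amounts (n = n₀ + Σ ν·ξ):
  H: 106 − 2(17.91) − 1(55.01) = 15.16
  G: 0 + 1(17.91) = 17.91
  D: 0 + 2(55.01) = 110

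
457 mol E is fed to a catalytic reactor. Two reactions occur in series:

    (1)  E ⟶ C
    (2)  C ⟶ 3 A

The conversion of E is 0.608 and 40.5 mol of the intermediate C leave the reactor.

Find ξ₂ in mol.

Conversion of E: E consumed = 1ξ₁ = 0.608 × 457 → ξ₁ = 277.9 mol.
C balance: n_C = 0 + 1ξ₁ − 1ξ₂ = 40.5 → ξ₂ = (1·277.9 − 40.5)/1 = 237.4 mol.
Outlet amounts (n = n₀ + Σ ν·ξ):
  E: 457 − 1(277.9) = 179.1
  C: 0 + 1(277.9) − 1(237.4) = 40.5
  A: 0 + 3(237.4) = 712.1

ξ₂ = 237 mol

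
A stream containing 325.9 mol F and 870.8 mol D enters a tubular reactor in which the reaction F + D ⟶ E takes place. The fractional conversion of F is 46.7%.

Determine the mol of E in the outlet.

152 mol

F reacted = 0.467 × 325.9 = 152.2 mol; ν_F = −1, so ξ = 152.2/1 = 152.2 mol.
Outlet amounts (n = n₀ + ν ξ):
  F: 325.9 − 1(152.2) = 173.7
  D: 870.8 − 1(152.2) = 718.6
  E: 0 + 1(152.2) = 152.2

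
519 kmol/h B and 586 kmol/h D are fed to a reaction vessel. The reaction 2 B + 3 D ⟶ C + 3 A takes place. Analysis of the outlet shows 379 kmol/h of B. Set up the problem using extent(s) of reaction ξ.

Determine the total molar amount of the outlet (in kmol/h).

1040 kmol/h

For B: n = n₀ − 2ξ → 379 = 519 − 2ξ, giving ξ = 70 kmol/h.
Outlet amounts (n = n₀ + ν ξ):
  B: 519 − 2(70) = 379
  D: 586 − 3(70) = 376
  C: 0 + 1(70) = 70
  A: 0 + 3(70) = 210
Total out = 379 + 376 + 70 + 210 = 1035 kmol/h.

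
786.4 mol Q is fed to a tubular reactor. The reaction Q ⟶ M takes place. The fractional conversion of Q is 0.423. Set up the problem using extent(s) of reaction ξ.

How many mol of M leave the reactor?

333 mol

Q reacted = 0.423 × 786.4 = 332.6 mol; ν_Q = −1, so ξ = 332.6/1 = 332.6 mol.
Outlet amounts (n = n₀ + ν ξ):
  Q: 786.4 − 1(332.6) = 453.8
  M: 0 + 1(332.6) = 332.6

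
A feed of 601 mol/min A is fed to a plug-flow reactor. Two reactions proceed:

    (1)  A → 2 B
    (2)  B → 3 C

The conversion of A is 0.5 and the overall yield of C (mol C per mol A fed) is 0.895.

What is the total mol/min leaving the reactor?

Conversion of A: A consumed = 1ξ₁ = 0.5 × 601 → ξ₁ = 300.5 mol/min.
Yield of C: 3ξ₂ / 601 = 0.895 → ξ₂ = 179.3 mol/min.
Outlet amounts (n = n₀ + Σ ν·ξ):
  A: 601 − 1(300.5) = 300.5
  B: 0 + 2(300.5) − 1(179.3) = 421.7
  C: 0 + 3(179.3) = 537.9
Total out = 300.5 + 421.7 + 537.9 = 1260 mol/min.

1260 mol/min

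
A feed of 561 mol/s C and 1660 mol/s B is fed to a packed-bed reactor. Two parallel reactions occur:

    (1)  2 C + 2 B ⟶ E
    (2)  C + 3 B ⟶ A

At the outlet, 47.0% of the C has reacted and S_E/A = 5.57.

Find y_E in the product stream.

0.0675

Conversion of C: C consumed = 0.47 × 561 = 263.7 mol/s = 2ξ₁ + 1ξ₂.
Selectivity: 1ξ₁ / (1ξ₂) = 5.57 → ξ₁ = 5.57 ξ₂.
Substitute: (2·5.57 + 1) ξ₂ = 263.7 → ξ₂ = 21.72 mol/s, ξ₁ = 121 mol/s.
Outlet amounts (n = n₀ + Σ ν·ξ):
  C: 561 − 2(121) − 1(21.72) = 297.3
  B: 1660 − 2(121) − 3(21.72) = 1353
  E: 0 + 1(121) = 121
  A: 0 + 1(21.72) = 21.72
Total out = 1793 mol/s; y_E = 121 / 1793 = 0.06747.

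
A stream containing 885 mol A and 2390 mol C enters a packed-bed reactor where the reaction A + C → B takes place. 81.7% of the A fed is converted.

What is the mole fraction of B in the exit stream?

A reacted = 0.817 × 885 = 723 mol; ν_A = −1, so ξ = 723/1 = 723 mol.
Outlet amounts (n = n₀ + ν ξ):
  A: 885 − 1(723) = 162
  C: 2390 − 1(723) = 1667
  B: 0 + 1(723) = 723
Total out = 2552 mol; y_B = 723 / 2552 = 0.2833.

0.283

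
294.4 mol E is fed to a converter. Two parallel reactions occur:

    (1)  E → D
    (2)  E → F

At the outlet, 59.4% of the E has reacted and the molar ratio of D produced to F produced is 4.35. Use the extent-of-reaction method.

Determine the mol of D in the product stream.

Conversion of E: E consumed = 0.594 × 294.4 = 174.9 mol = 1ξ₁ + 1ξ₂.
Selectivity: 1ξ₁ / (1ξ₂) = 4.35 → ξ₁ = 4.35 ξ₂.
Substitute: (1·4.35 + 1) ξ₂ = 174.9 → ξ₂ = 32.69 mol, ξ₁ = 142.2 mol.
Outlet amounts (n = n₀ + Σ ν·ξ):
  E: 294.4 − 1(142.2) − 1(32.69) = 119.5
  D: 0 + 1(142.2) = 142.2
  F: 0 + 1(32.69) = 32.69

142 mol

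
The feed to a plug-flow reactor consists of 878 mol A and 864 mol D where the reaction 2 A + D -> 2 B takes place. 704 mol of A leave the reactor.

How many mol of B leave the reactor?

174 mol

For A: n = n₀ − 2ξ → 704 = 878 − 2ξ, giving ξ = 87 mol.
Outlet amounts (n = n₀ + ν ξ):
  A: 878 − 2(87) = 704
  D: 864 − 1(87) = 777
  B: 0 + 2(87) = 174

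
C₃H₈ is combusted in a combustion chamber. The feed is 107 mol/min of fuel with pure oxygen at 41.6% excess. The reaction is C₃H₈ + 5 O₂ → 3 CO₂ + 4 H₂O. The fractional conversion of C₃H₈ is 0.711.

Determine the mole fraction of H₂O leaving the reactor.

Stoichiometric O₂ = 5 × 107 = 535 mol/min; O₂ fed = 535 × 1.416 = 757.6 mol/min.
Fuel reacted = 0.711 × 107 → ξ = 76.08 mol/min.
Outlet (n = n₀ + ν ξ):
  C₃H₈: 107 − 1(76.08) = 30.92
  O₂: 757.6 − 5(76.08) = 377.2
  CO₂: 0 + 3(76.08) = 228.2
  H₂O: 0 + 4(76.08) = 304.3
Total out = 940.6 mol/min; y_H₂O = 304.3 / 940.6 = 0.3235.

0.324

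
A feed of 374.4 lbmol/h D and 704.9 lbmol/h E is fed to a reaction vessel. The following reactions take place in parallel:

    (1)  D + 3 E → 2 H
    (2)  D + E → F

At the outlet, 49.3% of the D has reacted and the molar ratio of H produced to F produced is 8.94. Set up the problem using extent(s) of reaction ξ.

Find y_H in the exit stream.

0.406

Conversion of D: D consumed = 0.493 × 374.4 = 184.6 lbmol/h = 1ξ₁ + 1ξ₂.
Selectivity: 2ξ₁ / (1ξ₂) = 8.94 → ξ₁ = 4.47 ξ₂.
Substitute: (1·4.47 + 1) ξ₂ = 184.6 → ξ₂ = 33.74 lbmol/h, ξ₁ = 150.8 lbmol/h.
Outlet amounts (n = n₀ + Σ ν·ξ):
  D: 374.4 − 1(150.8) − 1(33.74) = 189.8
  E: 704.9 − 3(150.8) − 1(33.74) = 218.7
  H: 0 + 2(150.8) = 301.7
  F: 0 + 1(33.74) = 33.74
Total out = 743.9 lbmol/h; y_H = 301.7 / 743.9 = 0.4055.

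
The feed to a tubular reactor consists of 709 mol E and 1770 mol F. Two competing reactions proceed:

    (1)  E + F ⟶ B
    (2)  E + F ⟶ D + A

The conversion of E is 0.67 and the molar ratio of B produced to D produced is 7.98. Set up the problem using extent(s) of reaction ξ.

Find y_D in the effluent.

0.0257

Conversion of E: E consumed = 0.67 × 709 = 475 mol = 1ξ₁ + 1ξ₂.
Selectivity: 1ξ₁ / (1ξ₂) = 7.98 → ξ₁ = 7.98 ξ₂.
Substitute: (1·7.98 + 1) ξ₂ = 475 → ξ₂ = 52.9 mol, ξ₁ = 422.1 mol.
Outlet amounts (n = n₀ + Σ ν·ξ):
  E: 709 − 1(422.1) − 1(52.9) = 234
  F: 1770 − 1(422.1) − 1(52.9) = 1295
  B: 0 + 1(422.1) = 422.1
  D: 0 + 1(52.9) = 52.9
  A: 0 + 1(52.9) = 52.9
Total out = 2057 mol; y_D = 52.9 / 2057 = 0.02572.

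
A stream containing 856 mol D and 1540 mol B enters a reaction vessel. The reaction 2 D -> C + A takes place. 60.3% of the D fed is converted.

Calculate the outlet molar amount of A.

258 mol

D reacted = 0.603 × 856 = 516.2 mol; ν_D = −2, so ξ = 516.2/2 = 258.1 mol.
Outlet amounts (n = n₀ + ν ξ):
  D: 856 − 2(258.1) = 339.8
  C: 0 + 1(258.1) = 258.1
  A: 0 + 1(258.1) = 258.1
  B: 1540 (inert)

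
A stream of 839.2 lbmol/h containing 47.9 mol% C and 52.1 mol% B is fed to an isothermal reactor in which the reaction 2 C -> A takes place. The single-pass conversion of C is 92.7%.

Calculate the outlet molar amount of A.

C reacted = 0.927 × 402 = 372.6 lbmol/h; ν_C = −2, so ξ = 372.6/2 = 186.3 lbmol/h.
Outlet amounts (n = n₀ + ν ξ):
  C: 402 − 2(186.3) = 29.34
  A: 0 + 1(186.3) = 186.3
  B: 437.2 (inert)

186 lbmol/h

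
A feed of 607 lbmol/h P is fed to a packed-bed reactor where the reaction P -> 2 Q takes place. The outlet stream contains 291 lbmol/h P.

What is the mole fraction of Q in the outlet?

0.685

For P: n = n₀ − 1ξ → 291 = 607 − 1ξ, giving ξ = 316 lbmol/h.
Outlet amounts (n = n₀ + ν ξ):
  P: 607 − 1(316) = 291
  Q: 0 + 2(316) = 632
Total out = 923 lbmol/h; y_Q = 632 / 923 = 0.6847.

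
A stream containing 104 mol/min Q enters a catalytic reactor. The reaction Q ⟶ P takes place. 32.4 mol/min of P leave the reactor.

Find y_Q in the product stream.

0.688

For P: n = n₀ + 1ξ → 32.4 = 0 + 1ξ, giving ξ = 32.4 mol/min.
Outlet amounts (n = n₀ + ν ξ):
  Q: 104 − 1(32.4) = 71.6
  P: 0 + 1(32.4) = 32.4
Total out = 104 mol/min; y_Q = 71.6 / 104 = 0.6885.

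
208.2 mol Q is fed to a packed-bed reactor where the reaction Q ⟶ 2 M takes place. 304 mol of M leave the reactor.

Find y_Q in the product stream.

0.156

For M: n = n₀ + 2ξ → 304 = 0 + 2ξ, giving ξ = 152 mol.
Outlet amounts (n = n₀ + ν ξ):
  Q: 208.2 − 1(152) = 56.2
  M: 0 + 2(152) = 304
Total out = 360.2 mol; y_Q = 56.2 / 360.2 = 0.156.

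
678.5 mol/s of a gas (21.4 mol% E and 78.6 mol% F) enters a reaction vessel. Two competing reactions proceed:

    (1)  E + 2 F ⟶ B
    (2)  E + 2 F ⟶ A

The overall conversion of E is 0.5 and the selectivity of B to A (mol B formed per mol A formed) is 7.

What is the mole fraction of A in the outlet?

0.017

Conversion of E: E consumed = 0.5 × 145.2 = 72.6 mol/s = 1ξ₁ + 1ξ₂.
Selectivity: 1ξ₁ / (1ξ₂) = 7 → ξ₁ = 7 ξ₂.
Substitute: (1·7 + 1) ξ₂ = 72.6 → ξ₂ = 9.075 mol/s, ξ₁ = 63.52 mol/s.
Outlet amounts (n = n₀ + Σ ν·ξ):
  E: 145.2 − 1(63.52) − 1(9.075) = 72.6
  F: 533.3 − 2(63.52) − 2(9.075) = 388.1
  B: 0 + 1(63.52) = 63.52
  A: 0 + 1(9.075) = 9.075
Total out = 533.3 mol/s; y_A = 9.075 / 533.3 = 0.01702.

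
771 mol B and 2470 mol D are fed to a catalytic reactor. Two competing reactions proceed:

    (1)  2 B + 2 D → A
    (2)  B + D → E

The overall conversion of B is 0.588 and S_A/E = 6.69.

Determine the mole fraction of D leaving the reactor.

Conversion of B: B consumed = 0.588 × 771 = 453.3 mol = 2ξ₁ + 1ξ₂.
Selectivity: 1ξ₁ / (1ξ₂) = 6.69 → ξ₁ = 6.69 ξ₂.
Substitute: (2·6.69 + 1) ξ₂ = 453.3 → ξ₂ = 31.53 mol, ξ₁ = 210.9 mol.
Outlet amounts (n = n₀ + Σ ν·ξ):
  B: 771 − 2(210.9) − 1(31.53) = 317.7
  D: 2470 − 2(210.9) − 1(31.53) = 2017
  A: 0 + 1(210.9) = 210.9
  E: 0 + 1(31.53) = 31.53
Total out = 2577 mol; y_D = 2017 / 2577 = 0.7826.

0.783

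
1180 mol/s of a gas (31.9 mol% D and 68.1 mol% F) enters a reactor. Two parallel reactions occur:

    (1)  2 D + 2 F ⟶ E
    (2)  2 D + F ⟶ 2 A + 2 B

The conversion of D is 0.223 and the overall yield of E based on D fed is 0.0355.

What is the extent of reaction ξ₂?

ξ₂ = 28.6 mol/s

Yield of E: 1ξ₁ / 376.4 = 0.0355 → ξ₁ = 13.36 mol/s.
Conversion of D: 2ξ₁ + 2ξ₂ = 0.223 × 376.4 = 83.94 → ξ₂ = 28.61 mol/s.
Outlet amounts (n = n₀ + Σ ν·ξ):
  D: 376.4 − 2(13.36) − 2(28.61) = 292.5
  F: 803.6 − 2(13.36) − 1(28.61) = 748.2
  E: 0 + 1(13.36) = 13.36
  A: 0 + 2(28.61) = 57.22
  B: 0 + 2(28.61) = 57.22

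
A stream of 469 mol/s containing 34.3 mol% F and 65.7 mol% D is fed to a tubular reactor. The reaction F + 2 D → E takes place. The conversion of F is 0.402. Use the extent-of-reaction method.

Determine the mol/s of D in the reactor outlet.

179 mol/s

F reacted = 0.402 × 160.9 = 64.67 mol/s; ν_F = −1, so ξ = 64.67/1 = 64.67 mol/s.
Outlet amounts (n = n₀ + ν ξ):
  F: 160.9 − 1(64.67) = 96.2
  D: 308.1 − 2(64.67) = 178.8
  E: 0 + 1(64.67) = 64.67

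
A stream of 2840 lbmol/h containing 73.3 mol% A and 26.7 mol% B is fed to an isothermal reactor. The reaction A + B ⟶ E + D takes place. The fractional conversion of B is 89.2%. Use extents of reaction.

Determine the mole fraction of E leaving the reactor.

B reacted = 0.892 × 758.3 = 676.4 lbmol/h; ν_B = −1, so ξ = 676.4/1 = 676.4 lbmol/h.
Outlet amounts (n = n₀ + ν ξ):
  A: 2082 − 1(676.4) = 1405
  B: 758.3 − 1(676.4) = 81.89
  E: 0 + 1(676.4) = 676.4
  D: 0 + 1(676.4) = 676.4
Total out = 2840 lbmol/h; y_E = 676.4 / 2840 = 0.2382.

0.238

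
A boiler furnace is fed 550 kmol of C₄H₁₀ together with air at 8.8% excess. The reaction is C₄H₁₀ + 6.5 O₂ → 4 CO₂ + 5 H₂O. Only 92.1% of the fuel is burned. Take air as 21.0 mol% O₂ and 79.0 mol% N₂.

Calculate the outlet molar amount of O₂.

597 kmol

Stoichiometric O₂ = 6.5 × 550 = 3575 kmol; O₂ fed = 3575 × 1.088 = 3890 kmol.
N₂ fed = 3890 × 79/21 = 14630 kmol.
Fuel reacted = 0.921 × 550 → ξ = 506.6 kmol.
Outlet (n = n₀ + ν ξ):
  C₄H₁₀: 550 − 1(506.6) = 43.45
  O₂: 3890 − 6.5(506.6) = 597
  N₂: 14630 (inert)
  CO₂: 0 + 4(506.6) = 2026
  H₂O: 0 + 5(506.6) = 2533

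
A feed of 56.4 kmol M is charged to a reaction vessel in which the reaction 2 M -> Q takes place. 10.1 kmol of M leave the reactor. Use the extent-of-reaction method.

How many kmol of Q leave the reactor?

For M: n = n₀ − 2ξ → 10.1 = 56.4 − 2ξ, giving ξ = 23.15 kmol.
Outlet amounts (n = n₀ + ν ξ):
  M: 56.4 − 2(23.15) = 10.1
  Q: 0 + 1(23.15) = 23.15

23.1 kmol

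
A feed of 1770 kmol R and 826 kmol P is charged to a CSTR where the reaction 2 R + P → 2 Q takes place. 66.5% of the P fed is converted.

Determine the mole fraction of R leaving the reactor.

P reacted = 0.665 × 826 = 549.3 kmol; ν_P = −1, so ξ = 549.3/1 = 549.3 kmol.
Outlet amounts (n = n₀ + ν ξ):
  R: 1770 − 2(549.3) = 671.4
  P: 826 − 1(549.3) = 276.7
  Q: 0 + 2(549.3) = 1099
Total out = 2047 kmol; y_R = 671.4 / 2047 = 0.328.

0.328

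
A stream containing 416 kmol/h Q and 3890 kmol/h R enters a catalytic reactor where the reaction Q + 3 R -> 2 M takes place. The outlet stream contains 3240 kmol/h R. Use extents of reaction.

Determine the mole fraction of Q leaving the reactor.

0.0515

For R: n = n₀ − 3ξ → 3240 = 3890 − 3ξ, giving ξ = 216.7 kmol/h.
Outlet amounts (n = n₀ + ν ξ):
  Q: 416 − 1(216.7) = 199.3
  R: 3890 − 3(216.7) = 3240
  M: 0 + 2(216.7) = 433.3
Total out = 3873 kmol/h; y_Q = 199.3 / 3873 = 0.05147.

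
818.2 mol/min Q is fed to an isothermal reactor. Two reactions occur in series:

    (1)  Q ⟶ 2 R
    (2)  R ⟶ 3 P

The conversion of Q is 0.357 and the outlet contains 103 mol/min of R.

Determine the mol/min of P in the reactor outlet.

Conversion of Q: Q consumed = 1ξ₁ = 0.357 × 818.2 → ξ₁ = 292.1 mol/min.
R balance: n_R = 0 + 2ξ₁ − 1ξ₂ = 103 → ξ₂ = (2·292.1 − 103)/1 = 481.2 mol/min.
Outlet amounts (n = n₀ + Σ ν·ξ):
  Q: 818.2 − 1(292.1) = 526.1
  R: 0 + 2(292.1) − 1(481.2) = 103
  P: 0 + 3(481.2) = 1444

1440 mol/min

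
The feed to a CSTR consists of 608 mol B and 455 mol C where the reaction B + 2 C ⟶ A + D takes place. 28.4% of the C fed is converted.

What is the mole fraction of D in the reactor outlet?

0.0647

C reacted = 0.284 × 455 = 129.2 mol; ν_C = −2, so ξ = 129.2/2 = 64.61 mol.
Outlet amounts (n = n₀ + ν ξ):
  B: 608 − 1(64.61) = 543.4
  C: 455 − 2(64.61) = 325.8
  A: 0 + 1(64.61) = 64.61
  D: 0 + 1(64.61) = 64.61
Total out = 998.4 mol; y_D = 64.61 / 998.4 = 0.06471.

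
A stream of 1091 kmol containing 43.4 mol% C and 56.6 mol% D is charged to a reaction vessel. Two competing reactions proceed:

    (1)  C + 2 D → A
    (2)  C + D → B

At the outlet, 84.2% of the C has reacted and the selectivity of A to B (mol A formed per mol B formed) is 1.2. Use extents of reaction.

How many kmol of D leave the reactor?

Conversion of C: C consumed = 0.842 × 473.5 = 398.7 kmol = 1ξ₁ + 1ξ₂.
Selectivity: 1ξ₁ / (1ξ₂) = 1.2 → ξ₁ = 1.2 ξ₂.
Substitute: (1·1.2 + 1) ξ₂ = 398.7 → ξ₂ = 181.2 kmol, ξ₁ = 217.5 kmol.
Outlet amounts (n = n₀ + Σ ν·ξ):
  C: 473.5 − 1(217.5) − 1(181.2) = 74.81
  D: 617.5 − 2(217.5) − 1(181.2) = 1.361
  A: 0 + 1(217.5) = 217.5
  B: 0 + 1(181.2) = 181.2

1.36 kmol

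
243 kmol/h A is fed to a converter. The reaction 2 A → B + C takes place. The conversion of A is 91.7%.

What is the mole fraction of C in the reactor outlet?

0.459

A reacted = 0.917 × 243 = 222.8 kmol/h; ν_A = −2, so ξ = 222.8/2 = 111.4 kmol/h.
Outlet amounts (n = n₀ + ν ξ):
  A: 243 − 2(111.4) = 20.17
  B: 0 + 1(111.4) = 111.4
  C: 0 + 1(111.4) = 111.4
Total out = 243 kmol/h; y_C = 111.4 / 243 = 0.4585.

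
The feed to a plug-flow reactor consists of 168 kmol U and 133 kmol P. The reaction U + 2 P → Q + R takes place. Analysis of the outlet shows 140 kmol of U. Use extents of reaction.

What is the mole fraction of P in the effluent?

0.282

For U: n = n₀ − 1ξ → 140 = 168 − 1ξ, giving ξ = 28 kmol.
Outlet amounts (n = n₀ + ν ξ):
  U: 168 − 1(28) = 140
  P: 133 − 2(28) = 77
  Q: 0 + 1(28) = 28
  R: 0 + 1(28) = 28
Total out = 273 kmol; y_P = 77 / 273 = 0.2821.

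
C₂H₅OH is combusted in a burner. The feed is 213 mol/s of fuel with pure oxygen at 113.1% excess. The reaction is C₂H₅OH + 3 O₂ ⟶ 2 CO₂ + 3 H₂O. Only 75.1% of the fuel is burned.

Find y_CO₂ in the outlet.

0.184

Stoichiometric O₂ = 3 × 213 = 639 mol/s; O₂ fed = 639 × 2.131 = 1362 mol/s.
Fuel reacted = 0.751 × 213 → ξ = 160 mol/s.
Outlet (n = n₀ + ν ξ):
  C₂H₅OH: 213 − 1(160) = 53.04
  O₂: 1362 − 3(160) = 881.8
  CO₂: 0 + 2(160) = 319.9
  H₂O: 0 + 3(160) = 479.9
Total out = 1735 mol/s; y_CO₂ = 319.9 / 1735 = 0.1844.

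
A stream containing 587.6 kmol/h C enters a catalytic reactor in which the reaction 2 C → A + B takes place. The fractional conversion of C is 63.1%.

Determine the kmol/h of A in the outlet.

C reacted = 0.631 × 587.6 = 370.8 kmol/h; ν_C = −2, so ξ = 370.8/2 = 185.4 kmol/h.
Outlet amounts (n = n₀ + ν ξ):
  C: 587.6 − 2(185.4) = 216.8
  A: 0 + 1(185.4) = 185.4
  B: 0 + 1(185.4) = 185.4

185 kmol/h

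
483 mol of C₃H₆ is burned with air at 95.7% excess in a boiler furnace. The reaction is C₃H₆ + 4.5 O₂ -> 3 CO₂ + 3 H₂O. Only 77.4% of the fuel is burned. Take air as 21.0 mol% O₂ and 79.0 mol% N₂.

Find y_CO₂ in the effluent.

Stoichiometric O₂ = 4.5 × 483 = 2174 mol; O₂ fed = 2174 × 1.957 = 4254 mol.
N₂ fed = 4254 × 79/21 = 16000 mol.
Fuel reacted = 0.774 × 483 → ξ = 373.8 mol.
Outlet (n = n₀ + ν ξ):
  C₃H₆: 483 − 1(373.8) = 109.2
  O₂: 4254 − 4.5(373.8) = 2571
  N₂: 16000 (inert)
  CO₂: 0 + 3(373.8) = 1122
  H₂O: 0 + 3(373.8) = 1122
Total out = 20920 mol; y_CO₂ = 1122 / 20920 = 0.0536.

0.0536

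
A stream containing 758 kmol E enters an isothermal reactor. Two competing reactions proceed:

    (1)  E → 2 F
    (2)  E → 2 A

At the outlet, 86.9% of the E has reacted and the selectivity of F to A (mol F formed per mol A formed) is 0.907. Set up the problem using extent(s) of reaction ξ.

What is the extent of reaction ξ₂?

ξ₂ = 345 kmol

Conversion of E: E consumed = 0.869 × 758 = 658.7 kmol = 1ξ₁ + 1ξ₂.
Selectivity: 2ξ₁ / (2ξ₂) = 0.907 → ξ₁ = 0.907 ξ₂.
Substitute: (1·0.907 + 1) ξ₂ = 658.7 → ξ₂ = 345.4 kmol, ξ₁ = 313.3 kmol.
Outlet amounts (n = n₀ + Σ ν·ξ):
  E: 758 − 1(313.3) − 1(345.4) = 99.3
  F: 0 + 2(313.3) = 626.6
  A: 0 + 2(345.4) = 690.8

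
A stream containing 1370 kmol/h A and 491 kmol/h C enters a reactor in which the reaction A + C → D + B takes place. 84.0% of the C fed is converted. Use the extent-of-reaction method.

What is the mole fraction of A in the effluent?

C reacted = 0.84 × 491 = 412.4 kmol/h; ν_C = −1, so ξ = 412.4/1 = 412.4 kmol/h.
Outlet amounts (n = n₀ + ν ξ):
  A: 1370 − 1(412.4) = 957.6
  C: 491 − 1(412.4) = 78.56
  D: 0 + 1(412.4) = 412.4
  B: 0 + 1(412.4) = 412.4
Total out = 1861 kmol/h; y_A = 957.6 / 1861 = 0.5145.

0.515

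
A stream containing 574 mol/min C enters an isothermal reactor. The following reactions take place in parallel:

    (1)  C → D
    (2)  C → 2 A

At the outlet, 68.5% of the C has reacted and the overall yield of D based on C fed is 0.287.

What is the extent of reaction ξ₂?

ξ₂ = 228 mol/min

Yield of D: 1ξ₁ / 574 = 0.287 → ξ₁ = 164.7 mol/min.
Conversion of C: 1ξ₁ + 1ξ₂ = 0.685 × 574 = 393.2 → ξ₂ = 228.5 mol/min.
Outlet amounts (n = n₀ + Σ ν·ξ):
  C: 574 − 1(164.7) − 1(228.5) = 180.8
  D: 0 + 1(164.7) = 164.7
  A: 0 + 2(228.5) = 456.9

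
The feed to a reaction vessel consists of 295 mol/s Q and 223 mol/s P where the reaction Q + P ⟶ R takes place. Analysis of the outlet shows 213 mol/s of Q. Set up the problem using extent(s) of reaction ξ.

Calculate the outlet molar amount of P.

For Q: n = n₀ − 1ξ → 213 = 295 − 1ξ, giving ξ = 82 mol/s.
Outlet amounts (n = n₀ + ν ξ):
  Q: 295 − 1(82) = 213
  P: 223 − 1(82) = 141
  R: 0 + 1(82) = 82

141 mol/s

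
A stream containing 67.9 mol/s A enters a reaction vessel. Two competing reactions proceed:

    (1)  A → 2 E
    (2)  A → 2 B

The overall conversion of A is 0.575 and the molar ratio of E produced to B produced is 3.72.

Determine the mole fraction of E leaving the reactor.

Conversion of A: A consumed = 0.575 × 67.9 = 39.04 mol/s = 1ξ₁ + 1ξ₂.
Selectivity: 2ξ₁ / (2ξ₂) = 3.72 → ξ₁ = 3.72 ξ₂.
Substitute: (1·3.72 + 1) ξ₂ = 39.04 → ξ₂ = 8.272 mol/s, ξ₁ = 30.77 mol/s.
Outlet amounts (n = n₀ + Σ ν·ξ):
  A: 67.9 − 1(30.77) − 1(8.272) = 28.86
  E: 0 + 2(30.77) = 61.54
  B: 0 + 2(8.272) = 16.54
Total out = 106.9 mol/s; y_E = 61.54 / 106.9 = 0.5755.

0.575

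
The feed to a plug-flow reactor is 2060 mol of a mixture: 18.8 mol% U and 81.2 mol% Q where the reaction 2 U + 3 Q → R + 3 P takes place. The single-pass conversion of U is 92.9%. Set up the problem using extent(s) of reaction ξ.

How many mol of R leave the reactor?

U reacted = 0.929 × 387.3 = 359.8 mol; ν_U = −2, so ξ = 359.8/2 = 179.9 mol.
Outlet amounts (n = n₀ + ν ξ):
  U: 387.3 − 2(179.9) = 27.5
  Q: 1673 − 3(179.9) = 1133
  R: 0 + 1(179.9) = 179.9
  P: 0 + 3(179.9) = 539.7

180 mol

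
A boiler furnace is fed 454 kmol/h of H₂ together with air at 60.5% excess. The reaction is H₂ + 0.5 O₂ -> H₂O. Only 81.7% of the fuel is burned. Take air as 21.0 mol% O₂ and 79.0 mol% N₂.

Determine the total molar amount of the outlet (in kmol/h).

Stoichiometric O₂ = 0.5 × 454 = 227 kmol/h; O₂ fed = 227 × 1.605 = 364.3 kmol/h.
N₂ fed = 364.3 × 79/21 = 1371 kmol/h.
Fuel reacted = 0.817 × 454 → ξ = 370.9 kmol/h.
Outlet (n = n₀ + ν ξ):
  H₂: 454 − 1(370.9) = 83.08
  O₂: 364.3 − 0.5(370.9) = 178.9
  N₂: 1371 (inert)
  H₂O: 0 + 1(370.9) = 370.9
Total out = 83.08 + 178.9 + 1371 + 370.9 = 2003 kmol/h.

2000 kmol/h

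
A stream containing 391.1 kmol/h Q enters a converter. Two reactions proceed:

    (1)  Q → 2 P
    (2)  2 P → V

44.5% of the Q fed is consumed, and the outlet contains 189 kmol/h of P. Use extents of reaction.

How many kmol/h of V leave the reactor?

79.5 kmol/h

Conversion of Q: Q consumed = 1ξ₁ = 0.445 × 391.1 → ξ₁ = 174 kmol/h.
P balance: n_P = 0 + 2ξ₁ − 2ξ₂ = 189 → ξ₂ = (2·174 − 189)/2 = 79.54 kmol/h.
Outlet amounts (n = n₀ + Σ ν·ξ):
  Q: 391.1 − 1(174) = 217.1
  P: 0 + 2(174) − 2(79.54) = 189
  V: 0 + 1(79.54) = 79.54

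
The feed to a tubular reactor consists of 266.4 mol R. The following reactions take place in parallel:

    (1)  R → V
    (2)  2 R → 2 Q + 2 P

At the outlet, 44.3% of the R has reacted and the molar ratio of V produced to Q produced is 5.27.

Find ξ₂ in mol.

Conversion of R: R consumed = 0.443 × 266.4 = 118 mol = 1ξ₁ + 2ξ₂.
Selectivity: 1ξ₁ / (2ξ₂) = 5.27 → ξ₁ = 10.54 ξ₂.
Substitute: (1·10.54 + 2) ξ₂ = 118 → ξ₂ = 9.411 mol, ξ₁ = 99.19 mol.
Outlet amounts (n = n₀ + Σ ν·ξ):
  R: 266.4 − 1(99.19) − 2(9.411) = 148.4
  V: 0 + 1(99.19) = 99.19
  Q: 0 + 2(9.411) = 18.82
  P: 0 + 2(9.411) = 18.82

ξ₂ = 9.41 mol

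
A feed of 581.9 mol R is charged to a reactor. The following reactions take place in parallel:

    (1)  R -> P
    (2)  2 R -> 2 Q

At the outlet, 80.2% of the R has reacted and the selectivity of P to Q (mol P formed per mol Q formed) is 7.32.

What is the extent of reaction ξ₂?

ξ₂ = 28 mol

Conversion of R: R consumed = 0.802 × 581.9 = 466.7 mol = 1ξ₁ + 2ξ₂.
Selectivity: 1ξ₁ / (2ξ₂) = 7.32 → ξ₁ = 14.64 ξ₂.
Substitute: (1·14.64 + 2) ξ₂ = 466.7 → ξ₂ = 28.05 mol, ξ₁ = 410.6 mol.
Outlet amounts (n = n₀ + Σ ν·ξ):
  R: 581.9 − 1(410.6) − 2(28.05) = 115.2
  P: 0 + 1(410.6) = 410.6
  Q: 0 + 2(28.05) = 56.09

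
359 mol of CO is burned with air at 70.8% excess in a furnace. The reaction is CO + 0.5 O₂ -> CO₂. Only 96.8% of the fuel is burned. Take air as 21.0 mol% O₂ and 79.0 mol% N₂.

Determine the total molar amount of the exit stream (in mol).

Stoichiometric O₂ = 0.5 × 359 = 179.5 mol; O₂ fed = 179.5 × 1.708 = 306.6 mol.
N₂ fed = 306.6 × 79/21 = 1153 mol.
Fuel reacted = 0.968 × 359 → ξ = 347.5 mol.
Outlet (n = n₀ + ν ξ):
  CO: 359 − 1(347.5) = 11.49
  O₂: 306.6 − 0.5(347.5) = 132.8
  N₂: 1153 (inert)
  CO₂: 0 + 1(347.5) = 347.5
Total out = 11.49 + 132.8 + 1153 + 347.5 = 1645 mol.

1650 mol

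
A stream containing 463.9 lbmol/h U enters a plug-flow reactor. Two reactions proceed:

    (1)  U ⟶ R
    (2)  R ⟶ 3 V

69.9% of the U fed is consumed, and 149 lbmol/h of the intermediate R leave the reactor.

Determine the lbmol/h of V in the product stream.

526 lbmol/h

Conversion of U: U consumed = 1ξ₁ = 0.699 × 463.9 → ξ₁ = 324.3 lbmol/h.
R balance: n_R = 0 + 1ξ₁ − 1ξ₂ = 149 → ξ₂ = (1·324.3 − 149)/1 = 175.3 lbmol/h.
Outlet amounts (n = n₀ + Σ ν·ξ):
  U: 463.9 − 1(324.3) = 139.6
  R: 0 + 1(324.3) − 1(175.3) = 149
  V: 0 + 3(175.3) = 525.8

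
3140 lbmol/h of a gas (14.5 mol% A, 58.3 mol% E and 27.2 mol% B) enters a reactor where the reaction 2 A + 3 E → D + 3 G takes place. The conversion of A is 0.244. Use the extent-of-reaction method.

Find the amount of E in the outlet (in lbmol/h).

A reacted = 0.244 × 455.3 = 111.1 lbmol/h; ν_A = −2, so ξ = 111.1/2 = 55.55 lbmol/h.
Outlet amounts (n = n₀ + ν ξ):
  A: 455.3 − 2(55.55) = 344.2
  E: 1831 − 3(55.55) = 1664
  D: 0 + 1(55.55) = 55.55
  G: 0 + 3(55.55) = 166.6
  B: 854.1 (inert)

1660 lbmol/h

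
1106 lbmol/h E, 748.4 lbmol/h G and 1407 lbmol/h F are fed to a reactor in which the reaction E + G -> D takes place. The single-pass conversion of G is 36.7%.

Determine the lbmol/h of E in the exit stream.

831 lbmol/h

G reacted = 0.367 × 748.4 = 274.7 lbmol/h; ν_G = −1, so ξ = 274.7/1 = 274.7 lbmol/h.
Outlet amounts (n = n₀ + ν ξ):
  E: 1106 − 1(274.7) = 831.3
  G: 748.4 − 1(274.7) = 473.7
  D: 0 + 1(274.7) = 274.7
  F: 1407 (inert)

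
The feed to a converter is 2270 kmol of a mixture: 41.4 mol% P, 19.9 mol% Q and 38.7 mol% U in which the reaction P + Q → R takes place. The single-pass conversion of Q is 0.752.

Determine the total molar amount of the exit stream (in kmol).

1930 kmol

Q reacted = 0.752 × 451.7 = 339.7 kmol; ν_Q = −1, so ξ = 339.7/1 = 339.7 kmol.
Outlet amounts (n = n₀ + ν ξ):
  P: 939.8 − 1(339.7) = 600.1
  Q: 451.7 − 1(339.7) = 112
  R: 0 + 1(339.7) = 339.7
  U: 878.5 (inert)
Total out = 600.1 + 112 + 339.7 + 878.5 = 1930 kmol.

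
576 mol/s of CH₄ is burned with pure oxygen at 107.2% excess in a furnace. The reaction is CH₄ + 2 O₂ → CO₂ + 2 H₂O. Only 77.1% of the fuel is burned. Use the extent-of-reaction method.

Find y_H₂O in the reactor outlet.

0.3

Stoichiometric O₂ = 2 × 576 = 1152 mol/s; O₂ fed = 1152 × 2.072 = 2387 mol/s.
Fuel reacted = 0.771 × 576 → ξ = 444.1 mol/s.
Outlet (n = n₀ + ν ξ):
  CH₄: 576 − 1(444.1) = 131.9
  O₂: 2387 − 2(444.1) = 1499
  CO₂: 0 + 1(444.1) = 444.1
  H₂O: 0 + 2(444.1) = 888.2
Total out = 2963 mol/s; y_H₂O = 888.2 / 2963 = 0.2998.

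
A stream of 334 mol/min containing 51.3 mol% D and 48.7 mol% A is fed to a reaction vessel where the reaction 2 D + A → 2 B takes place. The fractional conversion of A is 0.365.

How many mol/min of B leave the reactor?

A reacted = 0.365 × 162.7 = 59.37 mol/min; ν_A = −1, so ξ = 59.37/1 = 59.37 mol/min.
Outlet amounts (n = n₀ + ν ξ):
  D: 171.3 − 2(59.37) = 52.6
  A: 162.7 − 1(59.37) = 103.3
  B: 0 + 2(59.37) = 118.7

119 mol/min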